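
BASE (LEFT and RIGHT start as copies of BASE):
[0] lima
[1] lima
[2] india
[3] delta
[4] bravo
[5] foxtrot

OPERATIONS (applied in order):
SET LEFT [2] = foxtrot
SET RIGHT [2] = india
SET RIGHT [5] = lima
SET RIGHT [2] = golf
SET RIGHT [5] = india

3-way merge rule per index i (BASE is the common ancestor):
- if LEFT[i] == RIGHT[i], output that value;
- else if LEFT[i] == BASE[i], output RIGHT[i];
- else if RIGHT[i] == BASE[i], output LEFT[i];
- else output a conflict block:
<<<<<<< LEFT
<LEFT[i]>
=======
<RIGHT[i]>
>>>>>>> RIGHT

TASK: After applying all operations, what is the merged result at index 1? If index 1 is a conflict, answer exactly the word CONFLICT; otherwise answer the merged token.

Final LEFT:  [lima, lima, foxtrot, delta, bravo, foxtrot]
Final RIGHT: [lima, lima, golf, delta, bravo, india]
i=0: L=lima R=lima -> agree -> lima
i=1: L=lima R=lima -> agree -> lima
i=2: BASE=india L=foxtrot R=golf all differ -> CONFLICT
i=3: L=delta R=delta -> agree -> delta
i=4: L=bravo R=bravo -> agree -> bravo
i=5: L=foxtrot=BASE, R=india -> take RIGHT -> india
Index 1 -> lima

Answer: lima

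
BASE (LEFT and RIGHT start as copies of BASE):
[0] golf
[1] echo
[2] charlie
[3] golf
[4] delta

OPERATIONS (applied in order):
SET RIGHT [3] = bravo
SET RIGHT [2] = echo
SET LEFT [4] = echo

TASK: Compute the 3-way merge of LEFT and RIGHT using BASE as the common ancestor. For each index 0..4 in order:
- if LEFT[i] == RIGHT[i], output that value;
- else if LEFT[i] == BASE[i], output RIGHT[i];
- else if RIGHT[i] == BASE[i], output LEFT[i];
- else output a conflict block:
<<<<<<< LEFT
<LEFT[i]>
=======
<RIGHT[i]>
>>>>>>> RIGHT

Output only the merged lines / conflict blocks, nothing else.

Answer: golf
echo
echo
bravo
echo

Derivation:
Final LEFT:  [golf, echo, charlie, golf, echo]
Final RIGHT: [golf, echo, echo, bravo, delta]
i=0: L=golf R=golf -> agree -> golf
i=1: L=echo R=echo -> agree -> echo
i=2: L=charlie=BASE, R=echo -> take RIGHT -> echo
i=3: L=golf=BASE, R=bravo -> take RIGHT -> bravo
i=4: L=echo, R=delta=BASE -> take LEFT -> echo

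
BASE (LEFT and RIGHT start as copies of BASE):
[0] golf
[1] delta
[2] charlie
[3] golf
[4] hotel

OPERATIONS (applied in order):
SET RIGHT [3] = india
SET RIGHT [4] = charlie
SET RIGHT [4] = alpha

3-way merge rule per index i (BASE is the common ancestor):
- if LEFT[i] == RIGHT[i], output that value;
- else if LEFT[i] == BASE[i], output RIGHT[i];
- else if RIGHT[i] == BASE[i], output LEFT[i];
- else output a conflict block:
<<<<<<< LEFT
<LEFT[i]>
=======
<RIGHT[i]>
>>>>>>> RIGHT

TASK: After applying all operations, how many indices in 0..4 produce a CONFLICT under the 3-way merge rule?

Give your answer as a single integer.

Final LEFT:  [golf, delta, charlie, golf, hotel]
Final RIGHT: [golf, delta, charlie, india, alpha]
i=0: L=golf R=golf -> agree -> golf
i=1: L=delta R=delta -> agree -> delta
i=2: L=charlie R=charlie -> agree -> charlie
i=3: L=golf=BASE, R=india -> take RIGHT -> india
i=4: L=hotel=BASE, R=alpha -> take RIGHT -> alpha
Conflict count: 0

Answer: 0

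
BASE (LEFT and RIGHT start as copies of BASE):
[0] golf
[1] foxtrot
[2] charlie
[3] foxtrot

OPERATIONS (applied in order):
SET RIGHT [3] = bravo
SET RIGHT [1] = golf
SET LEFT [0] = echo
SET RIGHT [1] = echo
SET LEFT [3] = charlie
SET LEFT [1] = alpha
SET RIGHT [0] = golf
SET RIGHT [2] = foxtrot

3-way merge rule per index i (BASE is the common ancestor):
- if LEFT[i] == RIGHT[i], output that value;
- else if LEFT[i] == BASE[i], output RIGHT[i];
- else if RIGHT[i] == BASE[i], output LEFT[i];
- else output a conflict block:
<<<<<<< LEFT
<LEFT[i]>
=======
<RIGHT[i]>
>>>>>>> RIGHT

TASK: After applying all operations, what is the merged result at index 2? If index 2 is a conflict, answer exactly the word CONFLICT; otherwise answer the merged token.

Answer: foxtrot

Derivation:
Final LEFT:  [echo, alpha, charlie, charlie]
Final RIGHT: [golf, echo, foxtrot, bravo]
i=0: L=echo, R=golf=BASE -> take LEFT -> echo
i=1: BASE=foxtrot L=alpha R=echo all differ -> CONFLICT
i=2: L=charlie=BASE, R=foxtrot -> take RIGHT -> foxtrot
i=3: BASE=foxtrot L=charlie R=bravo all differ -> CONFLICT
Index 2 -> foxtrot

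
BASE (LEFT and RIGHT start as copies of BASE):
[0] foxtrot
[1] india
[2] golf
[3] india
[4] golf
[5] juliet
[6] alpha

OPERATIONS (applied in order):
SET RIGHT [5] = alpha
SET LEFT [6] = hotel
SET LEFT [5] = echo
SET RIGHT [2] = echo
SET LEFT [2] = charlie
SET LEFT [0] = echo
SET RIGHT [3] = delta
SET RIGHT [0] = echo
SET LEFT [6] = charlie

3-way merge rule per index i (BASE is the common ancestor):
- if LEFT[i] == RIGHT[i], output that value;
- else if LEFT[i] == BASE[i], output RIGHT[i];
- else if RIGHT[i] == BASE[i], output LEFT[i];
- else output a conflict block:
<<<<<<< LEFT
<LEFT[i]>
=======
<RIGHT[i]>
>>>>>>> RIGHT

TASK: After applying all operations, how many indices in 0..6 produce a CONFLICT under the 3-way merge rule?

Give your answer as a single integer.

Final LEFT:  [echo, india, charlie, india, golf, echo, charlie]
Final RIGHT: [echo, india, echo, delta, golf, alpha, alpha]
i=0: L=echo R=echo -> agree -> echo
i=1: L=india R=india -> agree -> india
i=2: BASE=golf L=charlie R=echo all differ -> CONFLICT
i=3: L=india=BASE, R=delta -> take RIGHT -> delta
i=4: L=golf R=golf -> agree -> golf
i=5: BASE=juliet L=echo R=alpha all differ -> CONFLICT
i=6: L=charlie, R=alpha=BASE -> take LEFT -> charlie
Conflict count: 2

Answer: 2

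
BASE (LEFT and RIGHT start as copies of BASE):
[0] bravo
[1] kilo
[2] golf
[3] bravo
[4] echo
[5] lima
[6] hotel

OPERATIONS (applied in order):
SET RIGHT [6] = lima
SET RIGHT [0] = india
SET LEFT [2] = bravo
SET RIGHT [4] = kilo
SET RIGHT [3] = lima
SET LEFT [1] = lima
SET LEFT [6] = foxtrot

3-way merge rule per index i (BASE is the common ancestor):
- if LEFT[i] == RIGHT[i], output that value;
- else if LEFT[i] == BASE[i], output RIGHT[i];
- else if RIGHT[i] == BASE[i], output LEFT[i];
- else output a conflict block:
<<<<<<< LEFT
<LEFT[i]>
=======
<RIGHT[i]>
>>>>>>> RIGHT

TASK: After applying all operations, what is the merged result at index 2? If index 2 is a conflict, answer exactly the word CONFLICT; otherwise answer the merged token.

Answer: bravo

Derivation:
Final LEFT:  [bravo, lima, bravo, bravo, echo, lima, foxtrot]
Final RIGHT: [india, kilo, golf, lima, kilo, lima, lima]
i=0: L=bravo=BASE, R=india -> take RIGHT -> india
i=1: L=lima, R=kilo=BASE -> take LEFT -> lima
i=2: L=bravo, R=golf=BASE -> take LEFT -> bravo
i=3: L=bravo=BASE, R=lima -> take RIGHT -> lima
i=4: L=echo=BASE, R=kilo -> take RIGHT -> kilo
i=5: L=lima R=lima -> agree -> lima
i=6: BASE=hotel L=foxtrot R=lima all differ -> CONFLICT
Index 2 -> bravo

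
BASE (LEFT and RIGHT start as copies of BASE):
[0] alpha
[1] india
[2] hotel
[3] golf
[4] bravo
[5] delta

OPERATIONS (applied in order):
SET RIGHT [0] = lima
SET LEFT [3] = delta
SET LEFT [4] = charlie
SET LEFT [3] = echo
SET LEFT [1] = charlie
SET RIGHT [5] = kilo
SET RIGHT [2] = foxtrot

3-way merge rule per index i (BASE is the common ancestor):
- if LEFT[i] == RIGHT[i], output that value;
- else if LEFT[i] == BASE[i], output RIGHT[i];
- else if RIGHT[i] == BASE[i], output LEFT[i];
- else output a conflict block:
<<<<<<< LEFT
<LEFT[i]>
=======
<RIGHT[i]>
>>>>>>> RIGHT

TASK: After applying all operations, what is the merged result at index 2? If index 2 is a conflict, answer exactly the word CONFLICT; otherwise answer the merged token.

Final LEFT:  [alpha, charlie, hotel, echo, charlie, delta]
Final RIGHT: [lima, india, foxtrot, golf, bravo, kilo]
i=0: L=alpha=BASE, R=lima -> take RIGHT -> lima
i=1: L=charlie, R=india=BASE -> take LEFT -> charlie
i=2: L=hotel=BASE, R=foxtrot -> take RIGHT -> foxtrot
i=3: L=echo, R=golf=BASE -> take LEFT -> echo
i=4: L=charlie, R=bravo=BASE -> take LEFT -> charlie
i=5: L=delta=BASE, R=kilo -> take RIGHT -> kilo
Index 2 -> foxtrot

Answer: foxtrot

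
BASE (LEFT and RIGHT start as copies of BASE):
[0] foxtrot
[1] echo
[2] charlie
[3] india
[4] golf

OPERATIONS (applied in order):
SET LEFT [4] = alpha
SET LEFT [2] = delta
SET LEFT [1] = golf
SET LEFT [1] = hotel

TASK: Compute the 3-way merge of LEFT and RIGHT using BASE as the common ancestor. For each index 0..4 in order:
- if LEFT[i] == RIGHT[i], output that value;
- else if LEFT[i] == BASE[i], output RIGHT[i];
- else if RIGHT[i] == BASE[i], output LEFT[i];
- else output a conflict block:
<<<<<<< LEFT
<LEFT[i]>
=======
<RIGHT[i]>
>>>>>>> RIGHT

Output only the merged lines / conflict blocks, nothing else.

Final LEFT:  [foxtrot, hotel, delta, india, alpha]
Final RIGHT: [foxtrot, echo, charlie, india, golf]
i=0: L=foxtrot R=foxtrot -> agree -> foxtrot
i=1: L=hotel, R=echo=BASE -> take LEFT -> hotel
i=2: L=delta, R=charlie=BASE -> take LEFT -> delta
i=3: L=india R=india -> agree -> india
i=4: L=alpha, R=golf=BASE -> take LEFT -> alpha

Answer: foxtrot
hotel
delta
india
alpha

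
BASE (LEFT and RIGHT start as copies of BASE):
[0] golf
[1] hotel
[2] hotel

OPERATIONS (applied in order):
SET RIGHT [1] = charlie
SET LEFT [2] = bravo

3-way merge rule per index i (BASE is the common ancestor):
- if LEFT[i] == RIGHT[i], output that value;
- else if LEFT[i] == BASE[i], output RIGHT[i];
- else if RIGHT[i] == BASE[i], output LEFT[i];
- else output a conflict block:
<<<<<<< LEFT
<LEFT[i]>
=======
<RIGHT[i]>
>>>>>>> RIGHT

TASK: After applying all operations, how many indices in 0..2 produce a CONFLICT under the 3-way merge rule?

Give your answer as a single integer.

Final LEFT:  [golf, hotel, bravo]
Final RIGHT: [golf, charlie, hotel]
i=0: L=golf R=golf -> agree -> golf
i=1: L=hotel=BASE, R=charlie -> take RIGHT -> charlie
i=2: L=bravo, R=hotel=BASE -> take LEFT -> bravo
Conflict count: 0

Answer: 0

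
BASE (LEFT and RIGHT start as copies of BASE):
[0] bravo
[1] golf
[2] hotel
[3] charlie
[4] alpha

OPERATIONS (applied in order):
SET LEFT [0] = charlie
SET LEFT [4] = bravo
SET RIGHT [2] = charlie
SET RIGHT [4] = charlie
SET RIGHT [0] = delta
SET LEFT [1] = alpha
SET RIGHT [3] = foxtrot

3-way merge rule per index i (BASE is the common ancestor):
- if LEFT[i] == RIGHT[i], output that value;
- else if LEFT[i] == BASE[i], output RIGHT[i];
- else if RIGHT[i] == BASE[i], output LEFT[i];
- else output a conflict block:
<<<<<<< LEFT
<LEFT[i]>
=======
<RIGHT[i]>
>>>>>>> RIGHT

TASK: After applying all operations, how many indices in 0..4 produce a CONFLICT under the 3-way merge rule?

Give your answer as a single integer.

Answer: 2

Derivation:
Final LEFT:  [charlie, alpha, hotel, charlie, bravo]
Final RIGHT: [delta, golf, charlie, foxtrot, charlie]
i=0: BASE=bravo L=charlie R=delta all differ -> CONFLICT
i=1: L=alpha, R=golf=BASE -> take LEFT -> alpha
i=2: L=hotel=BASE, R=charlie -> take RIGHT -> charlie
i=3: L=charlie=BASE, R=foxtrot -> take RIGHT -> foxtrot
i=4: BASE=alpha L=bravo R=charlie all differ -> CONFLICT
Conflict count: 2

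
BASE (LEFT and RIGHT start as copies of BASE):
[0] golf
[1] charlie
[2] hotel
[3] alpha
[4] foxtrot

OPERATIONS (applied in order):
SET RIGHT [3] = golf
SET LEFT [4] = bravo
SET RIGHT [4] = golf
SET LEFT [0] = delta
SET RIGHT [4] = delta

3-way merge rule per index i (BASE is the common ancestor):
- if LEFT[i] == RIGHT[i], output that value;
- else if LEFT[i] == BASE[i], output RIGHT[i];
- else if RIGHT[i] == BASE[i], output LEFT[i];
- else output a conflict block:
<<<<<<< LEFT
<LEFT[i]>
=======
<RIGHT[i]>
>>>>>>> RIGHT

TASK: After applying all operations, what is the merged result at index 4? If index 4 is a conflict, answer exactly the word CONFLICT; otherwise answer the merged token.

Answer: CONFLICT

Derivation:
Final LEFT:  [delta, charlie, hotel, alpha, bravo]
Final RIGHT: [golf, charlie, hotel, golf, delta]
i=0: L=delta, R=golf=BASE -> take LEFT -> delta
i=1: L=charlie R=charlie -> agree -> charlie
i=2: L=hotel R=hotel -> agree -> hotel
i=3: L=alpha=BASE, R=golf -> take RIGHT -> golf
i=4: BASE=foxtrot L=bravo R=delta all differ -> CONFLICT
Index 4 -> CONFLICT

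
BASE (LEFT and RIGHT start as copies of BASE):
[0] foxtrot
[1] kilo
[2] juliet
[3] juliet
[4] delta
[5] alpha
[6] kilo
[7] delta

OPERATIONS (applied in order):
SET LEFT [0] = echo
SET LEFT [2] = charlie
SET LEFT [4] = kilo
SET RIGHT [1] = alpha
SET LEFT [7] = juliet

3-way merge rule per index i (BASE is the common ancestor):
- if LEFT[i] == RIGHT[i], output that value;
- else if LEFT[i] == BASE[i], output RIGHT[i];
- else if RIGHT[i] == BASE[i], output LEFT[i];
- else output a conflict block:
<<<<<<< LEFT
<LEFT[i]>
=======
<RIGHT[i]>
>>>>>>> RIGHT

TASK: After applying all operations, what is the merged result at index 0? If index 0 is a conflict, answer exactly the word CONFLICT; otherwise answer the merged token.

Answer: echo

Derivation:
Final LEFT:  [echo, kilo, charlie, juliet, kilo, alpha, kilo, juliet]
Final RIGHT: [foxtrot, alpha, juliet, juliet, delta, alpha, kilo, delta]
i=0: L=echo, R=foxtrot=BASE -> take LEFT -> echo
i=1: L=kilo=BASE, R=alpha -> take RIGHT -> alpha
i=2: L=charlie, R=juliet=BASE -> take LEFT -> charlie
i=3: L=juliet R=juliet -> agree -> juliet
i=4: L=kilo, R=delta=BASE -> take LEFT -> kilo
i=5: L=alpha R=alpha -> agree -> alpha
i=6: L=kilo R=kilo -> agree -> kilo
i=7: L=juliet, R=delta=BASE -> take LEFT -> juliet
Index 0 -> echo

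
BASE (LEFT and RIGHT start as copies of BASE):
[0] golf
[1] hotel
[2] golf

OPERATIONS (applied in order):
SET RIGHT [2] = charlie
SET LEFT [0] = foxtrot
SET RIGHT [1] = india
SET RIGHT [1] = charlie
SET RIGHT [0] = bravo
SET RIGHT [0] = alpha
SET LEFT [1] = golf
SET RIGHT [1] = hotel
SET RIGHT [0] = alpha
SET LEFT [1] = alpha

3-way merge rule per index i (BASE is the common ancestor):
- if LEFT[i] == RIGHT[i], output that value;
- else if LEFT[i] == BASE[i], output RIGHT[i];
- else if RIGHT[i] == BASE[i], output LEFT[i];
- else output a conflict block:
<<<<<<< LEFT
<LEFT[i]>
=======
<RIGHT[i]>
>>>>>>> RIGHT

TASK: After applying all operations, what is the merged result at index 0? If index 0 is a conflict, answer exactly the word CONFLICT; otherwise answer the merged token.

Answer: CONFLICT

Derivation:
Final LEFT:  [foxtrot, alpha, golf]
Final RIGHT: [alpha, hotel, charlie]
i=0: BASE=golf L=foxtrot R=alpha all differ -> CONFLICT
i=1: L=alpha, R=hotel=BASE -> take LEFT -> alpha
i=2: L=golf=BASE, R=charlie -> take RIGHT -> charlie
Index 0 -> CONFLICT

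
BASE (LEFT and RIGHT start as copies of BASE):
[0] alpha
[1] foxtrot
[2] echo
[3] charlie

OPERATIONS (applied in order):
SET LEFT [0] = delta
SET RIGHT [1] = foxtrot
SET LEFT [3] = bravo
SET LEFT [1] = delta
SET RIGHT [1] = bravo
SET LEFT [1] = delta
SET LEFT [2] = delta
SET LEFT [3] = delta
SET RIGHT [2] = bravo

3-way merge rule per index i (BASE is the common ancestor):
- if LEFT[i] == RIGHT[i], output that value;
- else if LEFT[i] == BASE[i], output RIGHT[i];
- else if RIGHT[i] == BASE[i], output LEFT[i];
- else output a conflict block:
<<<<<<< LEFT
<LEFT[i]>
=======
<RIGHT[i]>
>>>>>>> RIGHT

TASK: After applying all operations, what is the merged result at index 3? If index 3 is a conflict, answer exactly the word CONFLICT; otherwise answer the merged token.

Answer: delta

Derivation:
Final LEFT:  [delta, delta, delta, delta]
Final RIGHT: [alpha, bravo, bravo, charlie]
i=0: L=delta, R=alpha=BASE -> take LEFT -> delta
i=1: BASE=foxtrot L=delta R=bravo all differ -> CONFLICT
i=2: BASE=echo L=delta R=bravo all differ -> CONFLICT
i=3: L=delta, R=charlie=BASE -> take LEFT -> delta
Index 3 -> delta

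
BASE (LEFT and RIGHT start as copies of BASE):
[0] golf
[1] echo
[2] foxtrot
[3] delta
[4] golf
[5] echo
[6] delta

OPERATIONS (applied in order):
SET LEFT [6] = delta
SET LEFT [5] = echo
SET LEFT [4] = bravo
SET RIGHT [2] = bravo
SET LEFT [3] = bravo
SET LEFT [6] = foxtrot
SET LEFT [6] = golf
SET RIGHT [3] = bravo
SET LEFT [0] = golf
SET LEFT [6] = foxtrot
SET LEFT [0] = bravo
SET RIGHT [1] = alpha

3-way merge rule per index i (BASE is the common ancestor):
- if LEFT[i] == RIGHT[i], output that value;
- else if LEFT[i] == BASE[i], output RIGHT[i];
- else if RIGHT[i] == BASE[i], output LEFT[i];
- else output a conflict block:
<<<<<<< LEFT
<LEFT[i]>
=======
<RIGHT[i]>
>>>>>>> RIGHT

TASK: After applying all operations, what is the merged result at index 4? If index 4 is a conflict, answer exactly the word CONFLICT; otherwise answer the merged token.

Answer: bravo

Derivation:
Final LEFT:  [bravo, echo, foxtrot, bravo, bravo, echo, foxtrot]
Final RIGHT: [golf, alpha, bravo, bravo, golf, echo, delta]
i=0: L=bravo, R=golf=BASE -> take LEFT -> bravo
i=1: L=echo=BASE, R=alpha -> take RIGHT -> alpha
i=2: L=foxtrot=BASE, R=bravo -> take RIGHT -> bravo
i=3: L=bravo R=bravo -> agree -> bravo
i=4: L=bravo, R=golf=BASE -> take LEFT -> bravo
i=5: L=echo R=echo -> agree -> echo
i=6: L=foxtrot, R=delta=BASE -> take LEFT -> foxtrot
Index 4 -> bravo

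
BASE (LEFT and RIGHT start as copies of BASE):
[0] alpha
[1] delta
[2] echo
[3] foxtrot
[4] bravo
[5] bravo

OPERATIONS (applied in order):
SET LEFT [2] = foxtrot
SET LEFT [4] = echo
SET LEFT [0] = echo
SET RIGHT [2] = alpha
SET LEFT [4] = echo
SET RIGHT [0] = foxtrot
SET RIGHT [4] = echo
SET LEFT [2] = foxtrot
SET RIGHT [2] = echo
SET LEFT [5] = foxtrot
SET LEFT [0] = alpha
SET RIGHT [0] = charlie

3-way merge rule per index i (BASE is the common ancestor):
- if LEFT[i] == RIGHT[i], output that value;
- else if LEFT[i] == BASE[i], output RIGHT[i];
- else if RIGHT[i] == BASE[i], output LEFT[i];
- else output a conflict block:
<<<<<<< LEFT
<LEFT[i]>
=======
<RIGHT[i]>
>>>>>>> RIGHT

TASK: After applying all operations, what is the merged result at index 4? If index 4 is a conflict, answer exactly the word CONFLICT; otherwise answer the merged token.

Final LEFT:  [alpha, delta, foxtrot, foxtrot, echo, foxtrot]
Final RIGHT: [charlie, delta, echo, foxtrot, echo, bravo]
i=0: L=alpha=BASE, R=charlie -> take RIGHT -> charlie
i=1: L=delta R=delta -> agree -> delta
i=2: L=foxtrot, R=echo=BASE -> take LEFT -> foxtrot
i=3: L=foxtrot R=foxtrot -> agree -> foxtrot
i=4: L=echo R=echo -> agree -> echo
i=5: L=foxtrot, R=bravo=BASE -> take LEFT -> foxtrot
Index 4 -> echo

Answer: echo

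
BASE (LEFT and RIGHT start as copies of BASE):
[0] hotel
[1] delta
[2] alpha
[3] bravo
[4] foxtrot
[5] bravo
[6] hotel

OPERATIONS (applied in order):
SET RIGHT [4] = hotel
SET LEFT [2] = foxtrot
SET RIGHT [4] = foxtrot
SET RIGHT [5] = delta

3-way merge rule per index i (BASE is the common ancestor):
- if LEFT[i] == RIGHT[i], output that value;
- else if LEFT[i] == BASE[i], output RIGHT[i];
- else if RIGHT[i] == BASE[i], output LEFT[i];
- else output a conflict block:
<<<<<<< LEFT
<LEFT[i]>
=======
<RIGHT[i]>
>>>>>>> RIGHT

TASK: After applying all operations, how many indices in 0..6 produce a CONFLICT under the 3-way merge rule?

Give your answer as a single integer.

Final LEFT:  [hotel, delta, foxtrot, bravo, foxtrot, bravo, hotel]
Final RIGHT: [hotel, delta, alpha, bravo, foxtrot, delta, hotel]
i=0: L=hotel R=hotel -> agree -> hotel
i=1: L=delta R=delta -> agree -> delta
i=2: L=foxtrot, R=alpha=BASE -> take LEFT -> foxtrot
i=3: L=bravo R=bravo -> agree -> bravo
i=4: L=foxtrot R=foxtrot -> agree -> foxtrot
i=5: L=bravo=BASE, R=delta -> take RIGHT -> delta
i=6: L=hotel R=hotel -> agree -> hotel
Conflict count: 0

Answer: 0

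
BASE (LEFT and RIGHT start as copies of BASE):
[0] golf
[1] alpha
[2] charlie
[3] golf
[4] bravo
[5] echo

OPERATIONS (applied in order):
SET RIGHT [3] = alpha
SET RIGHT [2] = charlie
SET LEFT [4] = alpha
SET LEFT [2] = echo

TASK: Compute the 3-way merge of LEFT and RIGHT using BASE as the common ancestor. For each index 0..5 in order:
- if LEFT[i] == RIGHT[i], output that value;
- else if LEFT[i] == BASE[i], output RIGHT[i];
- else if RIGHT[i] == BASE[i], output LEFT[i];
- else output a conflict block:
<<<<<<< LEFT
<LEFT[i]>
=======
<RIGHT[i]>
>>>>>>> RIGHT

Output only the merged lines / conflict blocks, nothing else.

Final LEFT:  [golf, alpha, echo, golf, alpha, echo]
Final RIGHT: [golf, alpha, charlie, alpha, bravo, echo]
i=0: L=golf R=golf -> agree -> golf
i=1: L=alpha R=alpha -> agree -> alpha
i=2: L=echo, R=charlie=BASE -> take LEFT -> echo
i=3: L=golf=BASE, R=alpha -> take RIGHT -> alpha
i=4: L=alpha, R=bravo=BASE -> take LEFT -> alpha
i=5: L=echo R=echo -> agree -> echo

Answer: golf
alpha
echo
alpha
alpha
echo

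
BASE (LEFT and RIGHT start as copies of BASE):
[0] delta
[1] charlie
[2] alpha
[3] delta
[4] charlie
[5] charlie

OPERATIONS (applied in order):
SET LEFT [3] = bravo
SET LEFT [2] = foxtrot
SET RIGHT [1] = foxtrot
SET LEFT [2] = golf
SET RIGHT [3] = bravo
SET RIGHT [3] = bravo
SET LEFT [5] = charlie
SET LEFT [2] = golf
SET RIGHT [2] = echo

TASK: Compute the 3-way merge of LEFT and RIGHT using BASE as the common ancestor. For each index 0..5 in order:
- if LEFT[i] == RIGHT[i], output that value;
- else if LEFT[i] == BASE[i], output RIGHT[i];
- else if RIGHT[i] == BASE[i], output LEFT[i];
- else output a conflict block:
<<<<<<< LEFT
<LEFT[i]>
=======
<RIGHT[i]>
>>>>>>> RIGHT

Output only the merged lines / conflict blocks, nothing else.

Answer: delta
foxtrot
<<<<<<< LEFT
golf
=======
echo
>>>>>>> RIGHT
bravo
charlie
charlie

Derivation:
Final LEFT:  [delta, charlie, golf, bravo, charlie, charlie]
Final RIGHT: [delta, foxtrot, echo, bravo, charlie, charlie]
i=0: L=delta R=delta -> agree -> delta
i=1: L=charlie=BASE, R=foxtrot -> take RIGHT -> foxtrot
i=2: BASE=alpha L=golf R=echo all differ -> CONFLICT
i=3: L=bravo R=bravo -> agree -> bravo
i=4: L=charlie R=charlie -> agree -> charlie
i=5: L=charlie R=charlie -> agree -> charlie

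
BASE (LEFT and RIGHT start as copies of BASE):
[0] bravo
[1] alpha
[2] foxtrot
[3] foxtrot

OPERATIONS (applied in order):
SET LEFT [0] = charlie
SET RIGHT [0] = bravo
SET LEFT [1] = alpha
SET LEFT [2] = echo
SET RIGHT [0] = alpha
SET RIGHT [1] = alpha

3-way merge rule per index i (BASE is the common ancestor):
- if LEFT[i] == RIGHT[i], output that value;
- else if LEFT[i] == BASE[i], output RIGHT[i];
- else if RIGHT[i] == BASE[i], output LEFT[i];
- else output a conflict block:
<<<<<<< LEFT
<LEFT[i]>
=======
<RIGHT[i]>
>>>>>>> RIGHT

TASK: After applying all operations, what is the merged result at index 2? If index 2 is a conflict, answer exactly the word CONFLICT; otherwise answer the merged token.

Final LEFT:  [charlie, alpha, echo, foxtrot]
Final RIGHT: [alpha, alpha, foxtrot, foxtrot]
i=0: BASE=bravo L=charlie R=alpha all differ -> CONFLICT
i=1: L=alpha R=alpha -> agree -> alpha
i=2: L=echo, R=foxtrot=BASE -> take LEFT -> echo
i=3: L=foxtrot R=foxtrot -> agree -> foxtrot
Index 2 -> echo

Answer: echo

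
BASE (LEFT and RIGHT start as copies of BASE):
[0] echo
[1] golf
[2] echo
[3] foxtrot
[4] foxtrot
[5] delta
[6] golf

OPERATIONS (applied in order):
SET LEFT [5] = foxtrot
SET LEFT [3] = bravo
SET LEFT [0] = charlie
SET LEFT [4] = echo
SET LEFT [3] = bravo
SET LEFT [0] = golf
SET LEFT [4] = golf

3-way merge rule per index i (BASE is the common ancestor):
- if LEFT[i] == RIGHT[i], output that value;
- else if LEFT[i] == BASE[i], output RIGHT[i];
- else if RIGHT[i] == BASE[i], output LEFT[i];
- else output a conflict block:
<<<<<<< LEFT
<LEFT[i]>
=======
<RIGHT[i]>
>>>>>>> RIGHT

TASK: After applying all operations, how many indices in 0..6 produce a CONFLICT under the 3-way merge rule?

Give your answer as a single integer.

Answer: 0

Derivation:
Final LEFT:  [golf, golf, echo, bravo, golf, foxtrot, golf]
Final RIGHT: [echo, golf, echo, foxtrot, foxtrot, delta, golf]
i=0: L=golf, R=echo=BASE -> take LEFT -> golf
i=1: L=golf R=golf -> agree -> golf
i=2: L=echo R=echo -> agree -> echo
i=3: L=bravo, R=foxtrot=BASE -> take LEFT -> bravo
i=4: L=golf, R=foxtrot=BASE -> take LEFT -> golf
i=5: L=foxtrot, R=delta=BASE -> take LEFT -> foxtrot
i=6: L=golf R=golf -> agree -> golf
Conflict count: 0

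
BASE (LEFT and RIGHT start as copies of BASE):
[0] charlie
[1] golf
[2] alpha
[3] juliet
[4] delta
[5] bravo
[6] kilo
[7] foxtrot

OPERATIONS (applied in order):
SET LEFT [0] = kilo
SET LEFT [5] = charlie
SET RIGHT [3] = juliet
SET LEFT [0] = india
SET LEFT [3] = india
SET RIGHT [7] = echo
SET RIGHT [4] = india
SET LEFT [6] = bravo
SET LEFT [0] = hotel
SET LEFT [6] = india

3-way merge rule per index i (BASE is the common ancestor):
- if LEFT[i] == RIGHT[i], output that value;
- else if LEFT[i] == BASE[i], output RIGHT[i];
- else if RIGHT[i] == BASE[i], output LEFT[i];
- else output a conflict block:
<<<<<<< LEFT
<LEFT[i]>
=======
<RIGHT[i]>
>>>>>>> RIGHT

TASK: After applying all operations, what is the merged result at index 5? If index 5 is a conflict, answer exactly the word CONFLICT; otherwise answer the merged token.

Final LEFT:  [hotel, golf, alpha, india, delta, charlie, india, foxtrot]
Final RIGHT: [charlie, golf, alpha, juliet, india, bravo, kilo, echo]
i=0: L=hotel, R=charlie=BASE -> take LEFT -> hotel
i=1: L=golf R=golf -> agree -> golf
i=2: L=alpha R=alpha -> agree -> alpha
i=3: L=india, R=juliet=BASE -> take LEFT -> india
i=4: L=delta=BASE, R=india -> take RIGHT -> india
i=5: L=charlie, R=bravo=BASE -> take LEFT -> charlie
i=6: L=india, R=kilo=BASE -> take LEFT -> india
i=7: L=foxtrot=BASE, R=echo -> take RIGHT -> echo
Index 5 -> charlie

Answer: charlie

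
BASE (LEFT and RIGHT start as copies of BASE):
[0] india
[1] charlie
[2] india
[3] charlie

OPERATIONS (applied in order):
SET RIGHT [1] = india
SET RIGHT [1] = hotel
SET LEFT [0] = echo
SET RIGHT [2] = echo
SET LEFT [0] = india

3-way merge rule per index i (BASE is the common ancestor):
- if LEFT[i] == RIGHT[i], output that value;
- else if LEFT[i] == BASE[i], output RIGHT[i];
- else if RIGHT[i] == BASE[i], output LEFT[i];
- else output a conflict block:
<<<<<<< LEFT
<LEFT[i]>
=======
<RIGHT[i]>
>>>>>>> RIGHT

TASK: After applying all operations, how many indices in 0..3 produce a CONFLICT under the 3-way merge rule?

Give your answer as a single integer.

Final LEFT:  [india, charlie, india, charlie]
Final RIGHT: [india, hotel, echo, charlie]
i=0: L=india R=india -> agree -> india
i=1: L=charlie=BASE, R=hotel -> take RIGHT -> hotel
i=2: L=india=BASE, R=echo -> take RIGHT -> echo
i=3: L=charlie R=charlie -> agree -> charlie
Conflict count: 0

Answer: 0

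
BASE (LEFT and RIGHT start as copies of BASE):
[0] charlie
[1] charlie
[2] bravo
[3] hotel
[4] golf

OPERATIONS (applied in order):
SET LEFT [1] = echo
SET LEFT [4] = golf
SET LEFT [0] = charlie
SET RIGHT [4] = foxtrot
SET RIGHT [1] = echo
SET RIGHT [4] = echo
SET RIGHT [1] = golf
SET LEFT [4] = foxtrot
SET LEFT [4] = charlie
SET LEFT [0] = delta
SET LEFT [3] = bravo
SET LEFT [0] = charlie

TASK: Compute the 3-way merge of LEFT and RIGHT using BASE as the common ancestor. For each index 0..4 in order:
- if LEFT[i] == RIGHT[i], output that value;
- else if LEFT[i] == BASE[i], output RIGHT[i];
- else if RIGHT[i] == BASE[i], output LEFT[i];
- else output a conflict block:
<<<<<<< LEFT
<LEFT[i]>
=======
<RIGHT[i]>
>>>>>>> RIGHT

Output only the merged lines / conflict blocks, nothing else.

Final LEFT:  [charlie, echo, bravo, bravo, charlie]
Final RIGHT: [charlie, golf, bravo, hotel, echo]
i=0: L=charlie R=charlie -> agree -> charlie
i=1: BASE=charlie L=echo R=golf all differ -> CONFLICT
i=2: L=bravo R=bravo -> agree -> bravo
i=3: L=bravo, R=hotel=BASE -> take LEFT -> bravo
i=4: BASE=golf L=charlie R=echo all differ -> CONFLICT

Answer: charlie
<<<<<<< LEFT
echo
=======
golf
>>>>>>> RIGHT
bravo
bravo
<<<<<<< LEFT
charlie
=======
echo
>>>>>>> RIGHT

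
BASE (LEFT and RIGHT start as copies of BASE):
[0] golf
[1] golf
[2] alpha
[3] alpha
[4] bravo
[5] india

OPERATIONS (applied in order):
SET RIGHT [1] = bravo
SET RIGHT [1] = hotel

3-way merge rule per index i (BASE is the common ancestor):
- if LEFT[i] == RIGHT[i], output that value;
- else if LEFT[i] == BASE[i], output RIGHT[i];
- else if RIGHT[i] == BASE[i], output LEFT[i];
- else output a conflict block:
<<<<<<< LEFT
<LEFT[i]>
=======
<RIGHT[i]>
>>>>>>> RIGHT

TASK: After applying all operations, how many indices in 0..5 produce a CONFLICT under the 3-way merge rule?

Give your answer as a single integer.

Answer: 0

Derivation:
Final LEFT:  [golf, golf, alpha, alpha, bravo, india]
Final RIGHT: [golf, hotel, alpha, alpha, bravo, india]
i=0: L=golf R=golf -> agree -> golf
i=1: L=golf=BASE, R=hotel -> take RIGHT -> hotel
i=2: L=alpha R=alpha -> agree -> alpha
i=3: L=alpha R=alpha -> agree -> alpha
i=4: L=bravo R=bravo -> agree -> bravo
i=5: L=india R=india -> agree -> india
Conflict count: 0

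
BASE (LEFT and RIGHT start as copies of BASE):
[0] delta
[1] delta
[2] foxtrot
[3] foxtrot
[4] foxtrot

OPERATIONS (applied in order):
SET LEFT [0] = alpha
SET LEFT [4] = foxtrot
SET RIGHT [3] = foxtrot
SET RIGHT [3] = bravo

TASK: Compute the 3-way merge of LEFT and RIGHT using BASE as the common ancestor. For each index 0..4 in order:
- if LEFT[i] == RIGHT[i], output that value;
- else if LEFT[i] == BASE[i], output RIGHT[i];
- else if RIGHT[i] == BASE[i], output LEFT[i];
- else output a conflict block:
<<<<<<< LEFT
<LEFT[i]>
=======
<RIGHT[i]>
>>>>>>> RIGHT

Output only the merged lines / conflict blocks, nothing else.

Answer: alpha
delta
foxtrot
bravo
foxtrot

Derivation:
Final LEFT:  [alpha, delta, foxtrot, foxtrot, foxtrot]
Final RIGHT: [delta, delta, foxtrot, bravo, foxtrot]
i=0: L=alpha, R=delta=BASE -> take LEFT -> alpha
i=1: L=delta R=delta -> agree -> delta
i=2: L=foxtrot R=foxtrot -> agree -> foxtrot
i=3: L=foxtrot=BASE, R=bravo -> take RIGHT -> bravo
i=4: L=foxtrot R=foxtrot -> agree -> foxtrot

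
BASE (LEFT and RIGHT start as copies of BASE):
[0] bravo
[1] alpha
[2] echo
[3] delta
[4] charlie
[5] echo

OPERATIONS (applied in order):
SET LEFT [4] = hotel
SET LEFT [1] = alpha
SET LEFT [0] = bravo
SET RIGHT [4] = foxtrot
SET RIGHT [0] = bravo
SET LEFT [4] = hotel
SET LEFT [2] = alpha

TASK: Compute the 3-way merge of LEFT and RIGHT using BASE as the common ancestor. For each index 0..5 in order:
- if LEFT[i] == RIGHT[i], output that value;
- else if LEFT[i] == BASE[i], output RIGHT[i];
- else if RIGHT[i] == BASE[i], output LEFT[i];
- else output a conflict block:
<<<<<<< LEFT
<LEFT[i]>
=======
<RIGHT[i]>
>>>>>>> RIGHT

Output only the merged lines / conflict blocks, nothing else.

Final LEFT:  [bravo, alpha, alpha, delta, hotel, echo]
Final RIGHT: [bravo, alpha, echo, delta, foxtrot, echo]
i=0: L=bravo R=bravo -> agree -> bravo
i=1: L=alpha R=alpha -> agree -> alpha
i=2: L=alpha, R=echo=BASE -> take LEFT -> alpha
i=3: L=delta R=delta -> agree -> delta
i=4: BASE=charlie L=hotel R=foxtrot all differ -> CONFLICT
i=5: L=echo R=echo -> agree -> echo

Answer: bravo
alpha
alpha
delta
<<<<<<< LEFT
hotel
=======
foxtrot
>>>>>>> RIGHT
echo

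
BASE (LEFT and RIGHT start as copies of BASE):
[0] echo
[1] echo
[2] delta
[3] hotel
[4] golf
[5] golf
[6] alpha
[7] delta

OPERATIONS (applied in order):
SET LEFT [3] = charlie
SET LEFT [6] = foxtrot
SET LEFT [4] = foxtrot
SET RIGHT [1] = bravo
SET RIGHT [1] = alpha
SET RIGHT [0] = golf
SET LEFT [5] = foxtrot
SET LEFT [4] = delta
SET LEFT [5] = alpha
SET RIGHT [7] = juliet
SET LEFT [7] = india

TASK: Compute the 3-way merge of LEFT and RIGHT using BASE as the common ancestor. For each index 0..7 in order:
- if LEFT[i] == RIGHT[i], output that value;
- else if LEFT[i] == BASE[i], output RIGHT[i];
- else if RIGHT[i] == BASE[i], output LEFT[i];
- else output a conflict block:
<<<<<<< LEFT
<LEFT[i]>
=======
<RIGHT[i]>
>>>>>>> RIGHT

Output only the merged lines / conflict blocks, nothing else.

Final LEFT:  [echo, echo, delta, charlie, delta, alpha, foxtrot, india]
Final RIGHT: [golf, alpha, delta, hotel, golf, golf, alpha, juliet]
i=0: L=echo=BASE, R=golf -> take RIGHT -> golf
i=1: L=echo=BASE, R=alpha -> take RIGHT -> alpha
i=2: L=delta R=delta -> agree -> delta
i=3: L=charlie, R=hotel=BASE -> take LEFT -> charlie
i=4: L=delta, R=golf=BASE -> take LEFT -> delta
i=5: L=alpha, R=golf=BASE -> take LEFT -> alpha
i=6: L=foxtrot, R=alpha=BASE -> take LEFT -> foxtrot
i=7: BASE=delta L=india R=juliet all differ -> CONFLICT

Answer: golf
alpha
delta
charlie
delta
alpha
foxtrot
<<<<<<< LEFT
india
=======
juliet
>>>>>>> RIGHT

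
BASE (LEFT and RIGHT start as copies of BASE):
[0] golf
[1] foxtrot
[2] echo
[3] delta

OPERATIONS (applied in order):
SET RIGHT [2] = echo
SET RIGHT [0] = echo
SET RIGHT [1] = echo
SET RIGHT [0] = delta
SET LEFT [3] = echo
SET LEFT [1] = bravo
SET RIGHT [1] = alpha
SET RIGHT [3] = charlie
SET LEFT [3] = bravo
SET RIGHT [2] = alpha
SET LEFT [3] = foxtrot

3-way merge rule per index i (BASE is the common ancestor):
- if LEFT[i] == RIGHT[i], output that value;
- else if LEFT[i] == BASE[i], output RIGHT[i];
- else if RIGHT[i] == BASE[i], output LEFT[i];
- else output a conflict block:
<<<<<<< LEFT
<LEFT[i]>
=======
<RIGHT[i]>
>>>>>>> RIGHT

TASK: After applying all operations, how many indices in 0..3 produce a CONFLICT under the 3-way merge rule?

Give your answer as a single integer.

Answer: 2

Derivation:
Final LEFT:  [golf, bravo, echo, foxtrot]
Final RIGHT: [delta, alpha, alpha, charlie]
i=0: L=golf=BASE, R=delta -> take RIGHT -> delta
i=1: BASE=foxtrot L=bravo R=alpha all differ -> CONFLICT
i=2: L=echo=BASE, R=alpha -> take RIGHT -> alpha
i=3: BASE=delta L=foxtrot R=charlie all differ -> CONFLICT
Conflict count: 2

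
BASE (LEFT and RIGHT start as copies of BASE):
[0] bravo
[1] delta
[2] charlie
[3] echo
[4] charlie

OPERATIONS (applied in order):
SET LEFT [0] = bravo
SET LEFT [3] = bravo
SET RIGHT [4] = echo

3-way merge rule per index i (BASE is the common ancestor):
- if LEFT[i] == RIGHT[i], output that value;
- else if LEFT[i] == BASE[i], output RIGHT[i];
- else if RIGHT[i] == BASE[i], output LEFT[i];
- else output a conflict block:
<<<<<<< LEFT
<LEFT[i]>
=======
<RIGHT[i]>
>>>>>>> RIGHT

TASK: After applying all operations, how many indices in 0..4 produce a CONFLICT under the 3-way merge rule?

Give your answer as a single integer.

Answer: 0

Derivation:
Final LEFT:  [bravo, delta, charlie, bravo, charlie]
Final RIGHT: [bravo, delta, charlie, echo, echo]
i=0: L=bravo R=bravo -> agree -> bravo
i=1: L=delta R=delta -> agree -> delta
i=2: L=charlie R=charlie -> agree -> charlie
i=3: L=bravo, R=echo=BASE -> take LEFT -> bravo
i=4: L=charlie=BASE, R=echo -> take RIGHT -> echo
Conflict count: 0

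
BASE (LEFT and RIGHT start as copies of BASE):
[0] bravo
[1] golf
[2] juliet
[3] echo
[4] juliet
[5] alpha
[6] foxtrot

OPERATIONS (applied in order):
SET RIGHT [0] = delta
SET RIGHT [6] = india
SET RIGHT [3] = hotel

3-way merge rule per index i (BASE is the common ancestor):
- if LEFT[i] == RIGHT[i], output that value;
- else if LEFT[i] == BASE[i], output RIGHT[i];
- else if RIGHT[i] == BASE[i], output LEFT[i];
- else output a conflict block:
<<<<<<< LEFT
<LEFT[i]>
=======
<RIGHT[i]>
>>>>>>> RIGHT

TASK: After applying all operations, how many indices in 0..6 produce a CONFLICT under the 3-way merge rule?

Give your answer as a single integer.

Final LEFT:  [bravo, golf, juliet, echo, juliet, alpha, foxtrot]
Final RIGHT: [delta, golf, juliet, hotel, juliet, alpha, india]
i=0: L=bravo=BASE, R=delta -> take RIGHT -> delta
i=1: L=golf R=golf -> agree -> golf
i=2: L=juliet R=juliet -> agree -> juliet
i=3: L=echo=BASE, R=hotel -> take RIGHT -> hotel
i=4: L=juliet R=juliet -> agree -> juliet
i=5: L=alpha R=alpha -> agree -> alpha
i=6: L=foxtrot=BASE, R=india -> take RIGHT -> india
Conflict count: 0

Answer: 0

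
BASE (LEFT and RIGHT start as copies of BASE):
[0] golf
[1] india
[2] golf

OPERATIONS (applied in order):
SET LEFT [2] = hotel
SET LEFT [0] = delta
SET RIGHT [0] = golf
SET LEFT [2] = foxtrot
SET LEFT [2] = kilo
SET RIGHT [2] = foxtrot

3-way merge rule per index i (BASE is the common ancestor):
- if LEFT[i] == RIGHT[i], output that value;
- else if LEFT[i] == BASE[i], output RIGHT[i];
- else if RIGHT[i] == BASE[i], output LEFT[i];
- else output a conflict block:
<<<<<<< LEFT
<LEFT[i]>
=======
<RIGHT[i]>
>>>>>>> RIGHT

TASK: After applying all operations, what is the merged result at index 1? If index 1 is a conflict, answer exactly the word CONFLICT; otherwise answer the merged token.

Answer: india

Derivation:
Final LEFT:  [delta, india, kilo]
Final RIGHT: [golf, india, foxtrot]
i=0: L=delta, R=golf=BASE -> take LEFT -> delta
i=1: L=india R=india -> agree -> india
i=2: BASE=golf L=kilo R=foxtrot all differ -> CONFLICT
Index 1 -> india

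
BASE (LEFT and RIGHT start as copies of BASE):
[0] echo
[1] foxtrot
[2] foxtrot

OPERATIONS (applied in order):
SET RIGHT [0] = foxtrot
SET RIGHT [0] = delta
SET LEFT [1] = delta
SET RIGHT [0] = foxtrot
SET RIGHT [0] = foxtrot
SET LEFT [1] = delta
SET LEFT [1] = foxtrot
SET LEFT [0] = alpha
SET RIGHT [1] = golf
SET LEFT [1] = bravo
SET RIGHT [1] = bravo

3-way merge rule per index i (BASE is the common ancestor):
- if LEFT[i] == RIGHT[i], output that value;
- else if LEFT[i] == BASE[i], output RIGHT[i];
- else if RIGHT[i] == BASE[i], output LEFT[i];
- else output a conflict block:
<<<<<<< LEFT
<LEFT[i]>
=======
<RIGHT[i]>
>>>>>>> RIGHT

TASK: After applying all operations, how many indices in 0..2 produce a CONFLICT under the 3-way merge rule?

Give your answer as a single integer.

Final LEFT:  [alpha, bravo, foxtrot]
Final RIGHT: [foxtrot, bravo, foxtrot]
i=0: BASE=echo L=alpha R=foxtrot all differ -> CONFLICT
i=1: L=bravo R=bravo -> agree -> bravo
i=2: L=foxtrot R=foxtrot -> agree -> foxtrot
Conflict count: 1

Answer: 1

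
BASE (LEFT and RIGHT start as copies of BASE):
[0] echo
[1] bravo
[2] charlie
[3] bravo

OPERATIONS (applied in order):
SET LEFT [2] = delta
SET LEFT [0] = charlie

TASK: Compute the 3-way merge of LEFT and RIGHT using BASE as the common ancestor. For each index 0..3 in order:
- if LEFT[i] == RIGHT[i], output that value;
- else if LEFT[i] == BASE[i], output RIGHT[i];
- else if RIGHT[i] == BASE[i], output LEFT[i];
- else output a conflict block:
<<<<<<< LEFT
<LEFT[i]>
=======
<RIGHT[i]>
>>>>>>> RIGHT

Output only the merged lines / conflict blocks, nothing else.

Answer: charlie
bravo
delta
bravo

Derivation:
Final LEFT:  [charlie, bravo, delta, bravo]
Final RIGHT: [echo, bravo, charlie, bravo]
i=0: L=charlie, R=echo=BASE -> take LEFT -> charlie
i=1: L=bravo R=bravo -> agree -> bravo
i=2: L=delta, R=charlie=BASE -> take LEFT -> delta
i=3: L=bravo R=bravo -> agree -> bravo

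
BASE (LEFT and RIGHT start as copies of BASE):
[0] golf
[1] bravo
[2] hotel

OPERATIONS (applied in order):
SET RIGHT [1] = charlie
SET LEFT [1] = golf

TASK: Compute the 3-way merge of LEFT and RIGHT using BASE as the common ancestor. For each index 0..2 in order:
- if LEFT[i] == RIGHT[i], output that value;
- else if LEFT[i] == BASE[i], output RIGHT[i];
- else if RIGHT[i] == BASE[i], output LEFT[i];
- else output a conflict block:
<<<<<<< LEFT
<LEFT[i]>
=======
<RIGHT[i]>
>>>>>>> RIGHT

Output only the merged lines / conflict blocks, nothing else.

Final LEFT:  [golf, golf, hotel]
Final RIGHT: [golf, charlie, hotel]
i=0: L=golf R=golf -> agree -> golf
i=1: BASE=bravo L=golf R=charlie all differ -> CONFLICT
i=2: L=hotel R=hotel -> agree -> hotel

Answer: golf
<<<<<<< LEFT
golf
=======
charlie
>>>>>>> RIGHT
hotel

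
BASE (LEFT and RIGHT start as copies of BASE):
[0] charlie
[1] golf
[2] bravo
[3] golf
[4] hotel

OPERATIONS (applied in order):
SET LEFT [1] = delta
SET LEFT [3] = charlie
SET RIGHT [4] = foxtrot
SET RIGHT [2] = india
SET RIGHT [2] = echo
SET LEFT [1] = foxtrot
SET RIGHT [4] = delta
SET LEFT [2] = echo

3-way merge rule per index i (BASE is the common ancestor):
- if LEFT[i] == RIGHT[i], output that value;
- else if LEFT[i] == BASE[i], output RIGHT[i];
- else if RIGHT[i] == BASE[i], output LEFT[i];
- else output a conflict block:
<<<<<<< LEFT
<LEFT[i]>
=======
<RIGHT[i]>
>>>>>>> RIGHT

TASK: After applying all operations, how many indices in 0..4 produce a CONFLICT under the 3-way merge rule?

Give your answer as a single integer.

Answer: 0

Derivation:
Final LEFT:  [charlie, foxtrot, echo, charlie, hotel]
Final RIGHT: [charlie, golf, echo, golf, delta]
i=0: L=charlie R=charlie -> agree -> charlie
i=1: L=foxtrot, R=golf=BASE -> take LEFT -> foxtrot
i=2: L=echo R=echo -> agree -> echo
i=3: L=charlie, R=golf=BASE -> take LEFT -> charlie
i=4: L=hotel=BASE, R=delta -> take RIGHT -> delta
Conflict count: 0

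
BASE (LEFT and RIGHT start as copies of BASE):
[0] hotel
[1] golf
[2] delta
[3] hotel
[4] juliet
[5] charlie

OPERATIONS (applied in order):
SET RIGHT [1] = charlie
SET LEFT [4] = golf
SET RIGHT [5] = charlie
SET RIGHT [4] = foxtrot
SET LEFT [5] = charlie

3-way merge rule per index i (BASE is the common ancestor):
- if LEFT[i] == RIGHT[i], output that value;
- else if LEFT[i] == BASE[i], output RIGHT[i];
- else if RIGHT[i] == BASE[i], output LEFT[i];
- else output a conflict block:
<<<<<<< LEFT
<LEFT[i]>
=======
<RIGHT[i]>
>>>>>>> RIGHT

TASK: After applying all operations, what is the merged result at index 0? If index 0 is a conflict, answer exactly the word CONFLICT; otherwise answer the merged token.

Answer: hotel

Derivation:
Final LEFT:  [hotel, golf, delta, hotel, golf, charlie]
Final RIGHT: [hotel, charlie, delta, hotel, foxtrot, charlie]
i=0: L=hotel R=hotel -> agree -> hotel
i=1: L=golf=BASE, R=charlie -> take RIGHT -> charlie
i=2: L=delta R=delta -> agree -> delta
i=3: L=hotel R=hotel -> agree -> hotel
i=4: BASE=juliet L=golf R=foxtrot all differ -> CONFLICT
i=5: L=charlie R=charlie -> agree -> charlie
Index 0 -> hotel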